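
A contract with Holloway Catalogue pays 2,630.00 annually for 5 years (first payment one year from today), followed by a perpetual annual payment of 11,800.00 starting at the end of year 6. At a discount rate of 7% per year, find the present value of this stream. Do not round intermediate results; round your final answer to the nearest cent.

PV of 5-year annuity: 2,630.00 × [1 − (1+0.07)^−5] / 0.07 = 10783.51926
Perpetuity value at year 5: 11,800.00 / 0.07 = 168571.42857
PV of perpetuity: 168571.42857 / (1+0.07)^5 = 120189.09883
Total PV = 10783.51926 + 120189.09883 = 130972.61808

130972.62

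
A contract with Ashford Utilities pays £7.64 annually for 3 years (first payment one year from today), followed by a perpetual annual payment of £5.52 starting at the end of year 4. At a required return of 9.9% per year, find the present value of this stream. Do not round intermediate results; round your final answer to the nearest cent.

£61.04

PV of 3-year annuity: £7.64 × [1 − (1+0.099)^−3] / 0.099 = 19.03305
Perpetuity value at year 3: £5.52 / 0.099 = 55.75758
PV of perpetuity: 55.75758 / (1+0.099)^3 = 42.00595
Total PV = 19.03305 + 42.00595 = 61.03900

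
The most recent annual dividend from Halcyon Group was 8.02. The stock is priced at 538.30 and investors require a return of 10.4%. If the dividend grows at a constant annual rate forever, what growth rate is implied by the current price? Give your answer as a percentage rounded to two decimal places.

P = D₀(1+g)/(r−g) ⇒ P(r−g) = D₀(1+g) ⇒ g(P+D₀) = P·r − D₀
g = (P·r − D₀)/(P + D₀) = (538.30×0.104 − 8.02) / (538.30 + 8.02) = 0.087793

8.78%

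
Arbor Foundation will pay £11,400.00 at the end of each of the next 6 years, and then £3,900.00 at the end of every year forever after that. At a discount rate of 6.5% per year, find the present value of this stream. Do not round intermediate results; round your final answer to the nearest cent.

£96307.60

PV of 6-year annuity: £11,400.00 × [1 − (1+0.065)^−6] / 0.065 = 55187.55455
Perpetuity value at year 6: £3,900.00 / 0.065 = 60000.00000
PV of perpetuity: 60000.00000 / (1+0.065)^6 = 41120.04713
Total PV = 55187.55455 + 41120.04713 = 96307.60168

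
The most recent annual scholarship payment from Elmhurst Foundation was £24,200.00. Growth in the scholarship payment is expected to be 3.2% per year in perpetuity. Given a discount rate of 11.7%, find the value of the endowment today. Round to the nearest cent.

D₁ = D₀ × (1 + g) = £24,200.00 × 1.032 = £24,974.4000
Growing perpetuity: P = D₁ / (r − g) = £24,974.4000 / (0.117 − 0.032) = £293,816.47

£293816.47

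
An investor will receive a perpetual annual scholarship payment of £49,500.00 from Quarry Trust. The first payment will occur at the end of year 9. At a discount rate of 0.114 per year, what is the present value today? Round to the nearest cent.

Value at end of year 8: C / r = £49,500.00 / 0.114 = £434,210.5263
Discount to today: PV = £434,210.5263 / (1 + 0.114)^8 = £434,210.5263 / 2.371819 = £183,070.69

£183070.69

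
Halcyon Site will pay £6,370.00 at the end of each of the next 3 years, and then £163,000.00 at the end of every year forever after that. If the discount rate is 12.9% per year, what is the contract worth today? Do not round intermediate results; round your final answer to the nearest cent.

£893109.69

PV of 3-year annuity: £6,370.00 × [1 − (1+0.129)^−3] / 0.129 = 15066.11760
Perpetuity value at year 3: £163,000.00 / 0.129 = 1263565.89147
PV of perpetuity: 1263565.89147 / (1+0.129)^3 = 878043.57296
Total PV = 15066.11760 + 878043.57296 = 893109.69056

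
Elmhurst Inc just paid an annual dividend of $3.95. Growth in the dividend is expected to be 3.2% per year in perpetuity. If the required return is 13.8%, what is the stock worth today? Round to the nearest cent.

D₁ = D₀ × (1 + g) = $3.95 × 1.032 = $4.0764
Growing perpetuity: P = D₁ / (r − g) = $4.0764 / (0.138 − 0.032) = $38.46

$38.46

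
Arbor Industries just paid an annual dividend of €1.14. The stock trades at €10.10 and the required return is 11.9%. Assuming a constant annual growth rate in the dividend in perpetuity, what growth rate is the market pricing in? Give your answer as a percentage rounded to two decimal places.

P = D₀(1+g)/(r−g) ⇒ P(r−g) = D₀(1+g) ⇒ g(P+D₀) = P·r − D₀
g = (P·r − D₀)/(P + D₀) = (€10.10×0.119 − €1.14) / (€10.10 + €1.14) = 0.005507

0.55%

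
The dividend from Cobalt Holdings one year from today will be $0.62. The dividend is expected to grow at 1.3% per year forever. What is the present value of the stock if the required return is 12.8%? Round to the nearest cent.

Growing perpetuity: P = D₁ / (r − g) = $0.6200 / (0.128 − 0.013) = $5.39

$5.39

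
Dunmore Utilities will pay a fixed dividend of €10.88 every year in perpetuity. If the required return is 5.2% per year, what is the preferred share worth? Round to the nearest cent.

€209.23

Level perpetuity: PV = C / r = €10.88 / 0.052 = €209.23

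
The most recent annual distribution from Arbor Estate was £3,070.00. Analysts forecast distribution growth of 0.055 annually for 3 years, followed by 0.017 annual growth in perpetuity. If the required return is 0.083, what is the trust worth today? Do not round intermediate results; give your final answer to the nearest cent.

£52472.72

D_1 = 3238.85000
D_2 = 3416.98675
D_3 = 3604.92102
Terminal value at year 3: TV = D_3×(1+g_2)/(r−g_2) = 3666.20468/0.066 = 55548.55574
P_0 = D_1/(1+r)^1 + D_2/(1+r)^2 + D_3/(1+r)^3 + TV/(1+r)^3
    = 2990.62789 + 2913.30787 + 2837.98689 + 43730.79795 = 52472.72058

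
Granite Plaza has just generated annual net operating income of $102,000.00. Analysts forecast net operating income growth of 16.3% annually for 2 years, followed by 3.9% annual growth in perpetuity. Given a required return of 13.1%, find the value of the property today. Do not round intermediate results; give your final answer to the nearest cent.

D_1 = 118626.00000
D_2 = 137962.03800
Terminal value at year 2: TV = D_2×(1+g_2)/(r−g_2) = 143342.55748/0.092 = 1558071.27698
P_0 = D_1/(1+r)^1 + D_2/(1+r)^2 + TV/(1+r)^2
    = 104885.94164 + 107853.53681 + 1218041.57333 = 1430781.05178

$1430781.05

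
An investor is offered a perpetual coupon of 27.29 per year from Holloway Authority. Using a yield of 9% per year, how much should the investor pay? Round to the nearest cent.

Level perpetuity: PV = C / r = 27.29 / 0.09 = 303.22

303.22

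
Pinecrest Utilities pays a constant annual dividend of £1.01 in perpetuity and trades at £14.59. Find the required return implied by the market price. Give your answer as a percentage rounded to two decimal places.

P = C/r ⇒ r = C/P = £1.01/£14.59 = 0.069225

6.92%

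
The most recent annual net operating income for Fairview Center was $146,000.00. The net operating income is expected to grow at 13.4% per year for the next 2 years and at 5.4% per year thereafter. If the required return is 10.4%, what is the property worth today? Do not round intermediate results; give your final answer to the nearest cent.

$3551227.83

D_1 = 165564.00000
D_2 = 187749.57600
Terminal value at year 2: TV = D_2×(1+g_2)/(r−g_2) = 197888.05310/0.05 = 3957761.06208
P_0 = D_1/(1+r)^1 + D_2/(1+r)^2 + TV/(1+r)^2
    = 149967.39130 + 154042.59216 + 3247217.84263 = 3551227.82609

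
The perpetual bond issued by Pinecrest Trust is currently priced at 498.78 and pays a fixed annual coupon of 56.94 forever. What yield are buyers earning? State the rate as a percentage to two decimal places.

P = C/r ⇒ r = C/P = 56.94/498.78 = 0.114159

11.42%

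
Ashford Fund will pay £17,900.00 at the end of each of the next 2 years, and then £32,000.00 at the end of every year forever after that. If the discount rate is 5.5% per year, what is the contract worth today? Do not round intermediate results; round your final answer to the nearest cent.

£555785.07

PV of 2-year annuity: £17,900.00 × [1 − (1+0.055)^−2] / 0.055 = 33049.12289
Perpetuity value at year 2: £32,000.00 / 0.055 = 581818.18182
PV of perpetuity: 581818.18182 / (1+0.055)^2 = 522735.95096
Total PV = 33049.12289 + 522735.95096 = 555785.07385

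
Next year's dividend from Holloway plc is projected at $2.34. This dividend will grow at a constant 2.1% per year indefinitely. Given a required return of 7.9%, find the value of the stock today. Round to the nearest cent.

$40.34

Growing perpetuity: P = D₁ / (r − g) = $2.3400 / (0.079 − 0.021) = $40.34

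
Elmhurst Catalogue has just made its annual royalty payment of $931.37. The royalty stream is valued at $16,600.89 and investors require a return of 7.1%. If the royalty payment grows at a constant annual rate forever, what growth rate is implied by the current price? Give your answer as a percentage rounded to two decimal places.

1.41%

P = D₀(1+g)/(r−g) ⇒ P(r−g) = D₀(1+g) ⇒ g(P+D₀) = P·r − D₀
g = (P·r − D₀)/(P + D₀) = ($16,600.89×0.071 − $931.37) / ($16,600.89 + $931.37) = 0.014105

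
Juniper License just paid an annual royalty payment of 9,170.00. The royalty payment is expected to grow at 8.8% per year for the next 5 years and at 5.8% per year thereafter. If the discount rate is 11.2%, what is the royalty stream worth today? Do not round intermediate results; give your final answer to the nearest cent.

D_1 = 9976.96000
D_2 = 10854.93248
D_3 = 11810.16654
D_4 = 12849.46119
D_5 = 13980.21378
Terminal value at year 5: TV = D_5×(1+g_2)/(r−g_2) = 14791.06618/0.054 = 273908.63292
P_0 = D_1/(1+r)^1 + D_2/(1+r)^2 + D_3/(1+r)^3 + D_4/(1+r)^4 + D_5/(1+r)^5 + TV/(1+r)^5
    = 8972.08633 + 8778.44418 + 8588.98136 + 8403.60766 + 8222.23483 + 161094.89723 = 204060.25159

204060.25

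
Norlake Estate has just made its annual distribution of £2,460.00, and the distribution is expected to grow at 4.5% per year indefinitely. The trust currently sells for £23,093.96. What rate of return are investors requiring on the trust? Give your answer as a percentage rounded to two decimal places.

15.63%

D₁ = £2,460.00 × 1.045 = £2,570.7000
P = D₁/(r − g) ⇒ r = D₁/P + g = £2,570.7000/£23,093.96 + 0.045 = 0.111315 + 0.045 = 0.156315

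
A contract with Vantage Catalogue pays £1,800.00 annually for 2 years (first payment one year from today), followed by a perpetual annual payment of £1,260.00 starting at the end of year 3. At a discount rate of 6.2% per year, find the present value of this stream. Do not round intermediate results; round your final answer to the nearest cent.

PV of 2-year annuity: £1,800.00 × [1 − (1+0.062)^−2] / 0.062 = 3290.88065
Perpetuity value at year 2: £1,260.00 / 0.062 = 20322.58065
PV of perpetuity: 20322.58065 / (1+0.062)^2 = 18018.96419
Total PV = 3290.88065 + 18018.96419 = 21309.84484

£21309.84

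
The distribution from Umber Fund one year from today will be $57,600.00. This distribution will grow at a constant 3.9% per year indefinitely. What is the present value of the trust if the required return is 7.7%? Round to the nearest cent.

Growing perpetuity: P = D₁ / (r − g) = $57,600.0000 / (0.077 − 0.039) = $1,515,789.47

$1515789.47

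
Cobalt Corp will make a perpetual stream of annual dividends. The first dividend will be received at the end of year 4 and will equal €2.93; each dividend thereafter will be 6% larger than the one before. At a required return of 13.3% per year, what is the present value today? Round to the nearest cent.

Value at end of year 3: C₁ / (r − g) = €2.93 / (0.133 − 0.06) = €40.1370
Discount to today: PV = €40.1370 / (1 + 0.133)^3 = €40.1370 / 1.454420 = €27.60

€27.60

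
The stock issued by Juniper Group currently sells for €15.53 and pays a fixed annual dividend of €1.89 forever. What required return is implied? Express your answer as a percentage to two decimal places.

12.17%

P = C/r ⇒ r = C/P = €1.89/€15.53 = 0.121700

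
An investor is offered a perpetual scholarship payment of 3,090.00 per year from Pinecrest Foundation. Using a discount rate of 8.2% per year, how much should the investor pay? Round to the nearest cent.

Level perpetuity: PV = C / r = 3,090.00 / 0.082 = 37,682.93

37682.93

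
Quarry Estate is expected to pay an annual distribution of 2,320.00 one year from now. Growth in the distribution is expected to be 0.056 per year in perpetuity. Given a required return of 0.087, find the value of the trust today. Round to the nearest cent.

Growing perpetuity: P = D₁ / (r − g) = 2,320.0000 / (0.087 − 0.056) = 74,838.71

74838.71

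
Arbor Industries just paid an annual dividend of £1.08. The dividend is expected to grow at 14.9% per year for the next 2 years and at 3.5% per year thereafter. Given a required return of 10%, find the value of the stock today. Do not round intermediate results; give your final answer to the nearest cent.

£21.07

D_1 = 1.24092
D_2 = 1.42582
Terminal value at year 2: TV = D_2×(1+g_2)/(r−g_2) = 1.47572/0.065 = 22.70340
P_0 = D_1/(1+r)^1 + D_2/(1+r)^2 + TV/(1+r)^2
    = 1.12811 + 1.17836 + 18.76314 = 21.06961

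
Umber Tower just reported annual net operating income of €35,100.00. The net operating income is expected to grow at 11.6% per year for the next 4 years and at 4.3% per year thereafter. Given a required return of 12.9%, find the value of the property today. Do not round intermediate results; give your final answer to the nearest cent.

D_1 = 39171.60000
D_2 = 43715.50560
D_3 = 48786.50425
D_4 = 54445.73874
Terminal value at year 4: TV = D_4×(1+g_2)/(r−g_2) = 56786.90551/0.086 = 660312.85475
P_0 = D_1/(1+r)^1 + D_2/(1+r)^2 + D_3/(1+r)^3 + D_4/(1+r)^4 + TV/(1+r)^4
    = 34695.83702 + 34296.32783 + 33901.41883 + 33511.05705 + 406418.98262 = 542823.62336

€542823.62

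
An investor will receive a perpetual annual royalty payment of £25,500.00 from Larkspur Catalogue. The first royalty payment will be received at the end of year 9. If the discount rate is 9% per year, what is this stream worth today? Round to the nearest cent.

£142195.45

Value at end of year 8: C / r = £25,500.00 / 0.09 = £283,333.3333
Discount to today: PV = £283,333.3333 / (1 + 0.09)^8 = £283,333.3333 / 1.992563 = £142,195.45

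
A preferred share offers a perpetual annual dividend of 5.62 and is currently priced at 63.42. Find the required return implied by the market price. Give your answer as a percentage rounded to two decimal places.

8.86%

P = C/r ⇒ r = C/P = 5.62/63.42 = 0.088616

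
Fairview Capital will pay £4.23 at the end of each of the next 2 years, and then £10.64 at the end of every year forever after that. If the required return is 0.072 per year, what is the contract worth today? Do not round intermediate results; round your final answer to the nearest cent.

PV of 2-year annuity: £4.23 × [1 − (1+0.072)^−2] / 0.072 = 7.62677
Perpetuity value at year 2: £10.64 / 0.072 = 147.77778
PV of perpetuity: 147.77778 / (1+0.072)^2 = 128.59366
Total PV = 7.62677 + 128.59366 = 136.22043

£136.22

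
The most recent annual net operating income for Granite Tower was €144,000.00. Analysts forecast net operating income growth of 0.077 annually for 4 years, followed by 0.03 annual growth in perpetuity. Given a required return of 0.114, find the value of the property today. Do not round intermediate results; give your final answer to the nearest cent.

€2072296.15

D_1 = 155088.00000
D_2 = 167029.77600
D_3 = 179891.06875
D_4 = 193742.68105
Terminal value at year 4: TV = D_4×(1+g_2)/(r−g_2) = 199554.96148/0.084 = 2375654.30330
P_0 = D_1/(1+r)^1 + D_2/(1+r)^2 + D_3/(1+r)^3 + D_4/(1+r)^4 + TV/(1+r)^4
    = 139217.23519 + 134593.32343 + 130122.98863 + 125801.12994 + 1542561.47425 = 2072296.15143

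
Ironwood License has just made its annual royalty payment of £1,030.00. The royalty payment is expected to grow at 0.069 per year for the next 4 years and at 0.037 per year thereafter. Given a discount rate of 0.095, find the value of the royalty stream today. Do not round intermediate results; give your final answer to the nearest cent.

D_1 = 1101.07000
D_2 = 1177.04383
D_3 = 1258.25985
D_4 = 1345.07978
Terminal value at year 4: TV = D_4×(1+g_2)/(r−g_2) = 1394.84774/0.058 = 24049.09890
P_0 = D_1/(1+r)^1 + D_2/(1+r)^2 + D_3/(1+r)^3 + D_4/(1+r)^4 + TV/(1+r)^4
    = 1005.54338 + 981.66746 + 958.35846 + 935.60292 + 16727.93498 = 20609.10720

£20609.11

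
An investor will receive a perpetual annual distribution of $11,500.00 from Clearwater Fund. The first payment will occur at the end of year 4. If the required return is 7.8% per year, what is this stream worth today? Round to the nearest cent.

Value at end of year 3: C / r = $11,500.00 / 0.078 = $147,435.8974
Discount to today: PV = $147,435.8974 / (1 + 0.078)^3 = $147,435.8974 / 1.252727 = $117,692.00

$117692.00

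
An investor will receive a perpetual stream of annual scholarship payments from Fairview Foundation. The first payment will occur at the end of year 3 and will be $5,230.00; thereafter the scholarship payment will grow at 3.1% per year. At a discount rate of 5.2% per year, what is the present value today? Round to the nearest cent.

$225035.44

Value at end of year 2: C₁ / (r − g) = $5,230.00 / (0.052 − 0.031) = $249,047.6190
Discount to today: PV = $249,047.6190 / (1 + 0.052)^2 = $249,047.6190 / 1.106704 = $225,035.44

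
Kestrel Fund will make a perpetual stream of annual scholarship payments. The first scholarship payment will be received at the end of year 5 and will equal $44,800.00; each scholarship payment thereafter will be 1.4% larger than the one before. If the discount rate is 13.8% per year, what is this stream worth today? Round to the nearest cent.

$215420.62

Value at end of year 4: C₁ / (r − g) = $44,800.00 / (0.138 − 0.014) = $361,290.3226
Discount to today: PV = $361,290.3226 / (1 + 0.138)^4 = $361,290.3226 / 1.677139 = $215,420.62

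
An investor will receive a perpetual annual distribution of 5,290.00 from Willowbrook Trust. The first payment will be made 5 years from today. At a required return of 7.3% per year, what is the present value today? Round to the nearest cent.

54668.09

Value at end of year 4: C / r = 5,290.00 / 0.073 = 72,465.7534
Discount to today: PV = 72,465.7534 / (1 + 0.073)^4 = 72,465.7534 / 1.325558 = 54,668.09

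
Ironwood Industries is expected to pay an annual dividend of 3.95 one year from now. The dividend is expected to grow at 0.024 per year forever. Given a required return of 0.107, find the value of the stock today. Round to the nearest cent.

47.59

Growing perpetuity: P = D₁ / (r − g) = 3.9500 / (0.107 − 0.024) = 47.59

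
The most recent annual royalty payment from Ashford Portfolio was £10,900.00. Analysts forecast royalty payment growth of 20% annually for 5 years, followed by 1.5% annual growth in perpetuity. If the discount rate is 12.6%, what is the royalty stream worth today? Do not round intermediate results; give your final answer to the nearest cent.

£203254.27

D_1 = 13080.00000
D_2 = 15696.00000
D_3 = 18835.20000
D_4 = 22602.24000
D_5 = 27122.68800
Terminal value at year 5: TV = D_5×(1+g_2)/(r−g_2) = 27529.52832/0.111 = 248013.76865
P_0 = D_1/(1+r)^1 + D_2/(1+r)^2 + D_3/(1+r)^3 + D_4/(1+r)^4 + D_5/(1+r)^5 + TV/(1+r)^5
    = 11616.34103 + 12379.75953 + 13193.34942 + 14060.40790 + 14984.44892 + 137019.96084 = 203254.26764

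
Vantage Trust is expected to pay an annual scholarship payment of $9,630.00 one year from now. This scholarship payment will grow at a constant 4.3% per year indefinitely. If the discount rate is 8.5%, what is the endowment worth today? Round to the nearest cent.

$229285.71

Growing perpetuity: P = D₁ / (r − g) = $9,630.0000 / (0.085 − 0.043) = $229,285.71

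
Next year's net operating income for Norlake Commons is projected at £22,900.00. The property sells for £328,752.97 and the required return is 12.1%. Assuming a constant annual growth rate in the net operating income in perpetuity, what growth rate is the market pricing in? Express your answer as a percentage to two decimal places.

P = D₁/(r−g) ⇒ g = r − D₁/P = 0.121 − £22,900.00/£328,752.97 = 0.051343

5.13%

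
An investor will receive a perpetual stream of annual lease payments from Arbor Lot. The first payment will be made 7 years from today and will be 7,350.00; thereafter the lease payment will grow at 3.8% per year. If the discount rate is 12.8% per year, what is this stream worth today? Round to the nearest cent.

Value at end of year 6: C₁ / (r − g) = 7,350.00 / (0.128 − 0.038) = 81,666.6667
Discount to today: PV = 81,666.6667 / (1 + 0.128)^6 = 81,666.6667 / 2.059940 = 39,645.17

39645.17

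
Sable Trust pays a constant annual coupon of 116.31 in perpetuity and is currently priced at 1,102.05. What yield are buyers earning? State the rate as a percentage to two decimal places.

10.55%

P = C/r ⇒ r = C/P = 116.31/1,102.05 = 0.105540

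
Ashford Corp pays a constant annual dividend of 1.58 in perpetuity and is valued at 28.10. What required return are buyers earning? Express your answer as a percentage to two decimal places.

5.62%

P = C/r ⇒ r = C/P = 1.58/28.10 = 0.056228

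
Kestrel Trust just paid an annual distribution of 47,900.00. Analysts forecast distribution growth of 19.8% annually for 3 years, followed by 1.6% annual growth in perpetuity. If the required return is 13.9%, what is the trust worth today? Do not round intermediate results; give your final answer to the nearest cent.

D_1 = 57384.20000
D_2 = 68746.27160
D_3 = 82358.03338
Terminal value at year 3: TV = D_3×(1+g_2)/(r−g_2) = 83675.76191/0.123 = 680290.74724
P_0 = D_1/(1+r)^1 + D_2/(1+r)^2 + D_3/(1+r)^3 + TV/(1+r)^3
    = 50381.21159 + 52990.94950 + 55735.87138 + 460387.36036 = 619495.39284

619495.39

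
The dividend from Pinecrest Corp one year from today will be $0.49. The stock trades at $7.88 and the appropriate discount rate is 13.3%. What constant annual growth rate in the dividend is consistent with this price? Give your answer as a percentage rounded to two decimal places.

P = D₁/(r−g) ⇒ g = r − D₁/P = 0.133 − $0.49/$7.88 = 0.070817

7.08%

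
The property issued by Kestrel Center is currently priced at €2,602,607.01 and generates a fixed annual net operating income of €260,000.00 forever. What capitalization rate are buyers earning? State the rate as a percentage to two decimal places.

9.99%

P = C/r ⇒ r = C/P = €260,000.00/€2,602,607.01 = 0.099900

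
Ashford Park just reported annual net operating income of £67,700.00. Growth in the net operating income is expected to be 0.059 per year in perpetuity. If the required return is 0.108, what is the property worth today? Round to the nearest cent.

D₁ = D₀ × (1 + g) = £67,700.00 × 1.059 = £71,694.3000
Growing perpetuity: P = D₁ / (r − g) = £71,694.3000 / (0.108 − 0.059) = £1,463,148.98

£1463148.98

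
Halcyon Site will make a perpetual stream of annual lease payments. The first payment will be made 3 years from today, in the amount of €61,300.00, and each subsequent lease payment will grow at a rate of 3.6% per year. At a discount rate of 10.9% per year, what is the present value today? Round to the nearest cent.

Value at end of year 2: C₁ / (r − g) = €61,300.00 / (0.109 − 0.036) = €839,726.0274
Discount to today: PV = €839,726.0274 / (1 + 0.109)^2 = €839,726.0274 / 1.229881 = €682,770.14

€682770.14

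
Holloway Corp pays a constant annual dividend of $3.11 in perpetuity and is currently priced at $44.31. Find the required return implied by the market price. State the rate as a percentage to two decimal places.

7.02%

P = C/r ⇒ r = C/P = $3.11/$44.31 = 0.070187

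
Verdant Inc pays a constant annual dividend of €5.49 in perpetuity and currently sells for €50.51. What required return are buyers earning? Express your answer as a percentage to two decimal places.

P = C/r ⇒ r = C/P = €5.49/€50.51 = 0.108691

10.87%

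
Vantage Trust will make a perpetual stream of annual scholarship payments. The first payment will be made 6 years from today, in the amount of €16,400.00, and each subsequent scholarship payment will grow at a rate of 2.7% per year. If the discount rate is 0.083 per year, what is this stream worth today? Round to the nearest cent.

€196568.33

Value at end of year 5: C₁ / (r − g) = €16,400.00 / (0.083 − 0.027) = €292,857.1429
Discount to today: PV = €292,857.1429 / (1 + 0.083)^5 = €292,857.1429 / 1.489849 = €196,568.33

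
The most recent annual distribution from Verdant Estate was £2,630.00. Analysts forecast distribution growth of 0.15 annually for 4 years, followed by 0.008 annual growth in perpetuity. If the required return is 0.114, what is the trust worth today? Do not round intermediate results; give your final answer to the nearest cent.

D_1 = 3024.50000
D_2 = 3478.17500
D_3 = 3999.90125
D_4 = 4599.88644
Terminal value at year 4: TV = D_4×(1+g_2)/(r−g_2) = 4636.68553/0.106 = 43742.31631
P_0 = D_1/(1+r)^1 + D_2/(1+r)^2 + D_3/(1+r)^3 + D_4/(1+r)^4 + TV/(1+r)^4
    = 2714.99102 + 2802.72861 + 2893.30153 + 2986.80140 + 28402.79069 = 39800.61327

£39800.61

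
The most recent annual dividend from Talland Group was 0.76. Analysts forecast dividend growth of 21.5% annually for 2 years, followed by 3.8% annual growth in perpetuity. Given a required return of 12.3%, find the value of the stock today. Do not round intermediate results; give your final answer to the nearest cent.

12.58

D_1 = 0.92340
D_2 = 1.12193
Terminal value at year 2: TV = D_2×(1+g_2)/(r−g_2) = 1.16456/0.085 = 13.70076
P_0 = D_1/(1+r)^1 + D_2/(1+r)^2 + TV/(1+r)^2
    = 0.82226 + 0.88962 + 10.86388 = 12.57577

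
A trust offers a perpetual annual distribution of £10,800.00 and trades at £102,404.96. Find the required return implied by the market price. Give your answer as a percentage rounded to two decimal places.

P = C/r ⇒ r = C/P = £10,800.00/£102,404.96 = 0.105464

10.55%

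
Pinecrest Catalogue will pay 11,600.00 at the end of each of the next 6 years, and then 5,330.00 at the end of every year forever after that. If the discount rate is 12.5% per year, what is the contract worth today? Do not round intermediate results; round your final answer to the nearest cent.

PV of 6-year annuity: 11,600.00 × [1 − (1+0.125)^−6] / 0.125 = 47024.52690
Perpetuity value at year 6: 5,330.00 / 0.125 = 42640.00000
PV of perpetuity: 42640.00000 / (1+0.125)^6 = 21033.04066
Total PV = 47024.52690 + 21033.04066 = 68057.56756

68057.57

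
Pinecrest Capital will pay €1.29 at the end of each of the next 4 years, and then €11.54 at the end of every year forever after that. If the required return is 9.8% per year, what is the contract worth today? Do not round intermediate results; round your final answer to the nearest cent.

PV of 4-year annuity: €1.29 × [1 − (1+0.098)^−4] / 0.098 = 4.10689
Perpetuity value at year 4: €11.54 / 0.098 = 117.75510
PV of perpetuity: 117.75510 / (1+0.098)^4 = 81.01592
Total PV = 4.10689 + 81.01592 = 85.12281

€85.12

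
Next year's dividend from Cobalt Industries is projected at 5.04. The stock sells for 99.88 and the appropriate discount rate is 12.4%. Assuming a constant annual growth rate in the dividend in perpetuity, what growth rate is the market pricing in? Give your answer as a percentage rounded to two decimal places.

P = D₁/(r−g) ⇒ g = r − D₁/P = 0.124 − 5.04/99.88 = 0.073539

7.35%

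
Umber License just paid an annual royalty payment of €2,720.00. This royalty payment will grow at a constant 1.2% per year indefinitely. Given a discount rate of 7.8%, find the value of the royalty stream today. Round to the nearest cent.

D₁ = D₀ × (1 + g) = €2,720.00 × 1.012 = €2,752.6400
Growing perpetuity: P = D₁ / (r − g) = €2,752.6400 / (0.078 − 0.012) = €41,706.67

€41706.67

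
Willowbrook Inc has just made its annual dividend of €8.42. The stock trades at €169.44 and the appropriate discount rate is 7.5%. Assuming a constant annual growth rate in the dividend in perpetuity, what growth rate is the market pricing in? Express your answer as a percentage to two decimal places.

2.41%

P = D₀(1+g)/(r−g) ⇒ P(r−g) = D₀(1+g) ⇒ g(P+D₀) = P·r − D₀
g = (P·r − D₀)/(P + D₀) = (€169.44×0.075 − €8.42) / (€169.44 + €8.42) = 0.024109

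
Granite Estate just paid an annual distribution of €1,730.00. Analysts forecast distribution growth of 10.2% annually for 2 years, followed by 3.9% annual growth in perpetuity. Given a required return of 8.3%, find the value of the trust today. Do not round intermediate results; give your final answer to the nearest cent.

D_1 = 1906.46000
D_2 = 2100.91892
Terminal value at year 2: TV = D_2×(1+g_2)/(r−g_2) = 2182.85476/0.044 = 49610.33541
P_0 = D_1/(1+r)^1 + D_2/(1+r)^2 + TV/(1+r)^2
    = 1760.35088 + 1791.23423 + 42297.55365 = 45849.13876

€45849.14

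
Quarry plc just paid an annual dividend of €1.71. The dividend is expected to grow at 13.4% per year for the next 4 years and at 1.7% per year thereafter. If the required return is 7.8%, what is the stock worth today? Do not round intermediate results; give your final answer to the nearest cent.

D_1 = 1.93914
D_2 = 2.19898
D_3 = 2.49365
D_4 = 2.82780
Terminal value at year 4: TV = D_4×(1+g_2)/(r−g_2) = 2.87587/0.061 = 47.14541
P_0 = D_1/(1+r)^1 + D_2/(1+r)^2 + D_3/(1+r)^3 + D_4/(1+r)^4 + TV/(1+r)^4
    = 1.79883 + 1.89228 + 1.99058 + 2.09398 + 34.91117 = 42.68684

€42.69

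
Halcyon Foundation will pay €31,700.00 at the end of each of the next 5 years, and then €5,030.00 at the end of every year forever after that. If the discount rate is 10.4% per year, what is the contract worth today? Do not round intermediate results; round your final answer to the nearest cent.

€148440.98

PV of 5-year annuity: €31,700.00 × [1 − (1+0.104)^−5] / 0.104 = 118949.99337
Perpetuity value at year 5: €5,030.00 / 0.104 = 48365.38462
PV of perpetuity: 48365.38462 / (1+0.104)^5 = 29490.98504
Total PV = 118949.99337 + 29490.98504 = 148440.97840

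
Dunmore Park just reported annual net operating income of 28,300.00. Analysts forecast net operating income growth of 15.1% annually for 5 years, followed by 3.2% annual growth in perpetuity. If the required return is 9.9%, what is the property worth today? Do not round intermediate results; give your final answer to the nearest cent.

712160.42

D_1 = 32573.30000
D_2 = 37491.86830
D_3 = 43153.14041
D_4 = 49669.26462
D_5 = 57169.32357
Terminal value at year 5: TV = D_5×(1+g_2)/(r−g_2) = 58998.74193/0.067 = 880578.23772
P_0 = D_1/(1+r)^1 + D_2/(1+r)^2 + D_3/(1+r)^3 + D_4/(1+r)^4 + D_5/(1+r)^5 + TV/(1+r)^5
    = 29639.03549 + 31041.42843 + 32510.17664 + 34048.41975 + 35659.44598 + 549261.91425 = 712160.42055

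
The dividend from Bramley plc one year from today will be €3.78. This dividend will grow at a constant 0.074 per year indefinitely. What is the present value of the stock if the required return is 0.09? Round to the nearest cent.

Growing perpetuity: P = D₁ / (r − g) = €3.7800 / (0.09 − 0.074) = €236.25

€236.25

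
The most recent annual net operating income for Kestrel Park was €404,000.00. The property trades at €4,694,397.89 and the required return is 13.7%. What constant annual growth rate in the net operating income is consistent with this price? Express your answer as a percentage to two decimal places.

4.69%

P = D₀(1+g)/(r−g) ⇒ P(r−g) = D₀(1+g) ⇒ g(P+D₀) = P·r − D₀
g = (P·r − D₀)/(P + D₀) = (€4,694,397.89×0.137 − €404,000.00) / (€4,694,397.89 + €404,000.00) = 0.046903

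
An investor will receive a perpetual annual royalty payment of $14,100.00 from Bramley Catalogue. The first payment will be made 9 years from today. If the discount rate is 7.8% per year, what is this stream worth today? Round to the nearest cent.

$99123.00

Value at end of year 8: C / r = $14,100.00 / 0.078 = $180,769.2308
Discount to today: PV = $180,769.2308 / (1 + 0.078)^8 = $180,769.2308 / 1.823686 = $99,123.00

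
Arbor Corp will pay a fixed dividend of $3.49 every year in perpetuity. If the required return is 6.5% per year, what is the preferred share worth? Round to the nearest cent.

Level perpetuity: PV = C / r = $3.49 / 0.065 = $53.69

$53.69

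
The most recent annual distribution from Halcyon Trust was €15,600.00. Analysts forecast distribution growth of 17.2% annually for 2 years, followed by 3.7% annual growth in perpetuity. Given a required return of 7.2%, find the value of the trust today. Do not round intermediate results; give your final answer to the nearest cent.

D_1 = 18283.20000
D_2 = 21427.91040
Terminal value at year 2: TV = D_2×(1+g_2)/(r−g_2) = 22220.74308/0.035 = 634878.37385
P_0 = D_1/(1+r)^1 + D_2/(1+r)^2 + TV/(1+r)^2
    = 17055.22388 + 18646.19626 + 552460.15769 = 588161.57783

€588161.58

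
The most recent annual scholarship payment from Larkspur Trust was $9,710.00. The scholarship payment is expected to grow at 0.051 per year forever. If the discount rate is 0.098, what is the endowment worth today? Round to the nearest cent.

D₁ = D₀ × (1 + g) = $9,710.00 × 1.051 = $10,205.2100
Growing perpetuity: P = D₁ / (r − g) = $10,205.2100 / (0.098 − 0.051) = $217,132.13

$217132.13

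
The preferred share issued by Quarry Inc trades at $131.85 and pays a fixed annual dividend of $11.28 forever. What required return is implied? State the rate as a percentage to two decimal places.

P = C/r ⇒ r = C/P = $11.28/$131.85 = 0.085552

8.56%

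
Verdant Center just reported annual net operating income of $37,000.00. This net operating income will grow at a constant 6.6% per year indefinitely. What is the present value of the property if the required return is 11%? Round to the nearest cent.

D₁ = D₀ × (1 + g) = $37,000.00 × 1.066 = $39,442.0000
Growing perpetuity: P = D₁ / (r − g) = $39,442.0000 / (0.11 − 0.066) = $896,409.09

$896409.09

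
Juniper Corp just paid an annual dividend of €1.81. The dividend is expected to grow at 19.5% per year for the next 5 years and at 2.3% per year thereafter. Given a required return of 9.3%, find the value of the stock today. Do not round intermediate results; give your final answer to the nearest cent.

D_1 = 2.16295
D_2 = 2.58473
D_3 = 3.08875
D_4 = 3.69105
D_5 = 4.41081
Terminal value at year 5: TV = D_5×(1+g_2)/(r−g_2) = 4.51226/0.07 = 64.46080
P_0 = D_1/(1+r)^1 + D_2/(1+r)^2 + D_3/(1+r)^3 + D_4/(1+r)^4 + D_5/(1+r)^5 + TV/(1+r)^5
    = 1.97891 + 2.16359 + 2.36549 + 2.58624 + 2.82760 + 41.32329 = 53.24512

€53.25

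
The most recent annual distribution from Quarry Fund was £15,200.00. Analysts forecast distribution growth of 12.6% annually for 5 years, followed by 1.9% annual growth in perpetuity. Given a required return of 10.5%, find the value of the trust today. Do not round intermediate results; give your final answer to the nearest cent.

£278323.49

D_1 = 17115.20000
D_2 = 19271.71520
D_3 = 21699.95132
D_4 = 24434.14518
D_5 = 27512.84747
Terminal value at year 5: TV = D_5×(1+g_2)/(r−g_2) = 28035.59158/0.086 = 325995.25088
P_0 = D_1/(1+r)^1 + D_2/(1+r)^2 + D_3/(1+r)^3 + D_4/(1+r)^4 + D_5/(1+r)^5 + TV/(1+r)^5
    = 15488.86878 + 15783.22737 + 16083.18011 + 16388.83330 + 16700.29529 + 197879.08030 = 278323.48515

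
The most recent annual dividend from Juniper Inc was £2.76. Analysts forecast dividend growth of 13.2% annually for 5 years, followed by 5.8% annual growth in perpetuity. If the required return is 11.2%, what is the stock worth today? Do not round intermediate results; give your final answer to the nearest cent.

D_1 = 3.12432
D_2 = 3.53673
D_3 = 4.00358
D_4 = 4.53205
D_5 = 5.13028
Terminal value at year 5: TV = D_5×(1+g_2)/(r−g_2) = 5.42784/0.054 = 100.51552
P_0 = D_1/(1+r)^1 + D_2/(1+r)^2 + D_3/(1+r)^3 + D_4/(1+r)^4 + D_5/(1+r)^5 + TV/(1+r)^5
    = 2.80964 + 2.86017 + 2.91162 + 2.96398 + 3.01729 + 59.11656 = 73.67927

£73.68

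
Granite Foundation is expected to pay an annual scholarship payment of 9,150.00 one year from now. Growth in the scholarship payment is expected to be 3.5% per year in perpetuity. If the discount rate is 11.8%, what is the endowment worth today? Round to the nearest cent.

Growing perpetuity: P = D₁ / (r − g) = 9,150.0000 / (0.118 − 0.035) = 110,240.96

110240.96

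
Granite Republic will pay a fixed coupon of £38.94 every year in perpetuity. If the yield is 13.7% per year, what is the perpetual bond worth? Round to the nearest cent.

Level perpetuity: PV = C / r = £38.94 / 0.137 = £284.23

£284.23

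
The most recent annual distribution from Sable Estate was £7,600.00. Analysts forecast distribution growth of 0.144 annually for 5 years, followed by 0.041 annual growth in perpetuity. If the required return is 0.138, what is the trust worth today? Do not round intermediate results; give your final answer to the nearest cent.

D_1 = 8694.40000
D_2 = 9946.39360
D_3 = 11378.67428
D_4 = 13017.20337
D_5 = 14891.68066
Terminal value at year 5: TV = D_5×(1+g_2)/(r−g_2) = 15502.23957/0.097 = 159816.90276
P_0 = D_1/(1+r)^1 + D_2/(1+r)^2 + D_3/(1+r)^3 + D_4/(1+r)^4 + D_5/(1+r)^5 + TV/(1+r)^5
    = 7640.07030 + 7680.35186 + 7720.84581 + 7761.55326 + 7802.47533 + 83735.84351 = 122341.14007

£122341.14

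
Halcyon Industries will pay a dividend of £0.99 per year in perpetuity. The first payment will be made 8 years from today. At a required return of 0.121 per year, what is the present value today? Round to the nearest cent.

Value at end of year 7: C / r = £0.99 / 0.121 = £8.1818
Discount to today: PV = £8.1818 / (1 + 0.121)^7 = £8.1818 / 2.224535 = £3.68

£3.68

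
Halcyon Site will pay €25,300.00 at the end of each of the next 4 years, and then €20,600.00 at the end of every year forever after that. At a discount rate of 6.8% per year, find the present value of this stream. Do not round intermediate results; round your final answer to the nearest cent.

€318933.21

PV of 4-year annuity: €25,300.00 × [1 − (1+0.068)^−4] / 0.068 = 86084.79213
Perpetuity value at year 4: €20,600.00 / 0.068 = 302941.17647
PV of perpetuity: 302941.17647 / (1+0.068)^4 = 232848.42082
Total PV = 86084.79213 + 232848.42082 = 318933.21295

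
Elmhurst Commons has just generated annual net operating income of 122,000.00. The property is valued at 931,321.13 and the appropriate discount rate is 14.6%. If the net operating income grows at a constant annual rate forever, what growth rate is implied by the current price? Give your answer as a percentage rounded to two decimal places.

P = D₀(1+g)/(r−g) ⇒ P(r−g) = D₀(1+g) ⇒ g(P+D₀) = P·r − D₀
g = (P·r − D₀)/(P + D₀) = (931,321.13×0.146 − 122,000.00) / (931,321.13 + 122,000.00) = 0.013266

1.33%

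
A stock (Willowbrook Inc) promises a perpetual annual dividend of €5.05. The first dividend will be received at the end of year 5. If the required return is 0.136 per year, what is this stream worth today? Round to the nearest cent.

Value at end of year 4: C / r = €5.05 / 0.136 = €37.1324
Discount to today: PV = €37.1324 / (1 + 0.136)^4 = €37.1324 / 1.665380 = €22.30

€22.30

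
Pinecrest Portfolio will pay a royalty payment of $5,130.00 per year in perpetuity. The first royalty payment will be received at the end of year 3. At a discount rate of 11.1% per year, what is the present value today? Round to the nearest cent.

Value at end of year 2: C / r = $5,130.00 / 0.111 = $46,216.2162
Discount to today: PV = $46,216.2162 / (1 + 0.111)^2 = $46,216.2162 / 1.234321 = $37,442.62

$37442.62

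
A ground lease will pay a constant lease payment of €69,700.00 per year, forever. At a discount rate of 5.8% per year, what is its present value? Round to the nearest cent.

Level perpetuity: PV = C / r = €69,700.00 / 0.058 = €1,201,724.14

€1201724.14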